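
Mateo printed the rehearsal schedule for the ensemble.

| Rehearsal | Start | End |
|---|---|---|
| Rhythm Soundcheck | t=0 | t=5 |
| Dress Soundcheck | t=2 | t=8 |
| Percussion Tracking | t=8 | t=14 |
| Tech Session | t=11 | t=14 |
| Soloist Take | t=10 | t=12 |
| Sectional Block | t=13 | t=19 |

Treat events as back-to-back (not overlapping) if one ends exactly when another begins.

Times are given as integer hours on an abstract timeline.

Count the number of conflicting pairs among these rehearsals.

6

Sorted by start: Rhythm Soundcheck, Dress Soundcheck, Percussion Tracking, Soloist Take, Tech Session, Sectional Block.
Dress Soundcheck starts before Rhythm Soundcheck ends → Rhythm Soundcheck and Dress Soundcheck overlap.
Percussion Tracking starts after Rhythm Soundcheck ends — done with Rhythm Soundcheck.
Percussion Tracking starts exactly when Dress Soundcheck ends (back-to-back, no overlap) — done with Dress Soundcheck.
Soloist Take starts before Percussion Tracking ends → Percussion Tracking and Soloist Take overlap.
Tech Session starts before Percussion Tracking ends → Percussion Tracking and Tech Session overlap.
Sectional Block starts before Percussion Tracking ends → Percussion Tracking and Sectional Block overlap.
Tech Session starts before Soloist Take ends → Soloist Take and Tech Session overlap.
Sectional Block starts after Soloist Take ends.
Sectional Block starts before Tech Session ends → Tech Session and Sectional Block overlap.
Overlapping pairs: Dress Soundcheck & Rhythm Soundcheck, Percussion Tracking & Sectional Block, Percussion Tracking & Soloist Take, Percussion Tracking & Tech Session, Sectional Block & Tech Session, Soloist Take & Tech Session — 6 in total.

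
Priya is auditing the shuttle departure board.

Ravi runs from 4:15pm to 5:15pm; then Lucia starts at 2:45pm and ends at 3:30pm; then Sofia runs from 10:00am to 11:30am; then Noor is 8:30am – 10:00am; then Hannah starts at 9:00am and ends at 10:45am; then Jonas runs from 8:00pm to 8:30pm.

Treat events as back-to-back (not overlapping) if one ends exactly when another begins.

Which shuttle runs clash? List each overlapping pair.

Hannah & Noor, Hannah & Sofia

Sorted by start: Noor, Hannah, Sofia, Lucia, Ravi, Jonas.
Hannah starts before Noor ends → Noor and Hannah overlap.
Sofia starts exactly when Noor ends (back-to-back, no overlap); Noor is clear from here.
Sofia starts before Hannah ends → Hannah and Sofia overlap.
Lucia starts after Hannah ends; Hannah is clear from here.
Lucia starts after Sofia ends; Sofia is clear from here.
Ravi starts after Lucia ends; Lucia is clear from here.
Jonas starts after Ravi ends.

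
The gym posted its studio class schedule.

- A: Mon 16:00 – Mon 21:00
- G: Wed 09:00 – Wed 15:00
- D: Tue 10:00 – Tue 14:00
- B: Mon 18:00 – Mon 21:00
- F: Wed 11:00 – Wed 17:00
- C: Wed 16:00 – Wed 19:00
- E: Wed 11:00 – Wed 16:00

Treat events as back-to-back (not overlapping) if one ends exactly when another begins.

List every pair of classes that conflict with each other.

A & B, C & F, E & F, E & G, F & G

Check each pair: they overlap iff neither finishes before the other starts.
Sorted by start: A, B, D, G, E, F, C.
B starts before A ends → A and B overlap.
D starts after A ends — done with A.
D starts after B ends — done with B.
G starts after D ends — done with D.
E starts before G ends → G and E overlap.
F starts before G ends → G and F overlap.
C starts after G ends.
F starts before E ends → E and F overlap.
C starts exactly when E ends (back-to-back, no overlap).
C starts before F ends → F and C overlap.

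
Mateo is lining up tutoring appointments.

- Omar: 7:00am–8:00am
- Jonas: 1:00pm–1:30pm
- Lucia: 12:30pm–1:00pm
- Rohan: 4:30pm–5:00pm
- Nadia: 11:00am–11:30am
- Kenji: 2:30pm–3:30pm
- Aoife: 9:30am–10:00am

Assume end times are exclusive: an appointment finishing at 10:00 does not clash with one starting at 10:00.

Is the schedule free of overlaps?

Yes

Sorted by start: Omar, Aoife, Nadia, Lucia, Jonas, Kenji, Rohan.
Aoife starts after Omar ends, so nothing later overlaps Omar either.
Nadia starts after Aoife ends, so nothing later overlaps Aoife either.
Lucia starts after Nadia ends, so nothing later overlaps Nadia either.
Jonas starts exactly when Lucia ends (back-to-back, no overlap), so nothing later overlaps Lucia either.
Kenji starts after Jonas ends, so nothing later overlaps Jonas either.
Rohan starts after Kenji ends.
Every pair is clear; the schedule has no overlaps.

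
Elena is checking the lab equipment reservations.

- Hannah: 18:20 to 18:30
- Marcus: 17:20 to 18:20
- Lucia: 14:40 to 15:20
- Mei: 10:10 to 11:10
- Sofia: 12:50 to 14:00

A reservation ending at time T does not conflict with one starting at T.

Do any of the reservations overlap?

No

Sorted by start: Mei, Sofia, Lucia, Marcus, Hannah.
Sofia starts after Mei ends; Mei is clear from here.
Lucia starts after Sofia ends; Sofia is clear from here.
Marcus starts after Lucia ends; Lucia is clear from here.
Hannah starts exactly when Marcus ends (back-to-back, no overlap).
Every pair is clear; the schedule has no overlaps.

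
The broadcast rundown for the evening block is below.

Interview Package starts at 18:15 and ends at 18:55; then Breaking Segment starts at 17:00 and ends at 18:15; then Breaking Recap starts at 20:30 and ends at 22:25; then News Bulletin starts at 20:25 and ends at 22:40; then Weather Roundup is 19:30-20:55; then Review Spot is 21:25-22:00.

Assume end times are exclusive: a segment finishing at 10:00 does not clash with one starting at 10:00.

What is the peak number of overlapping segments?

Sweep the timeline, counting +1 at each start and −1 at each end (ends before starts at a tie):
17:00 start Breaking Segment → 1
18:15 end Breaking Segment → 0
18:15 start Interview Package → 1
18:55 end Interview Package → 0
19:30 start Weather Roundup → 1
20:25 start News Bulletin → 2
20:30 start Breaking Recap → 3
20:55 end Weather Roundup → 2
21:25 start Review Spot → 3
22:00 end Review Spot → 2
22:25 end Breaking Recap → 1
22:40 end News Bulletin → 0
Peak is 3, at 20:30 (Breaking Recap, News Bulletin, Weather Roundup).

3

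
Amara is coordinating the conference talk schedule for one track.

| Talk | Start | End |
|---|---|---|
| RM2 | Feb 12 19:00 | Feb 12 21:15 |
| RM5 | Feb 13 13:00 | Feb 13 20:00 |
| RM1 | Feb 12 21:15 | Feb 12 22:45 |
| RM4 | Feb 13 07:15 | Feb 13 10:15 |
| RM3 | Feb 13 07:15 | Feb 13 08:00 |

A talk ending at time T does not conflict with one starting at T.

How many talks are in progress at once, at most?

2

Sweep the timeline, counting +1 at each start and −1 at each end (ends before starts at a tie):
Feb 12 19:00 start RM2 → 1
Feb 12 21:15 end RM2 → 0
Feb 12 21:15 start RM1 → 1
Feb 12 22:45 end RM1 → 0
Feb 13 07:15 start RM3 → 1
Feb 13 07:15 start RM4 → 2
Feb 13 08:00 end RM3 → 1
Feb 13 10:15 end RM4 → 0
Feb 13 13:00 start RM5 → 1
Feb 13 20:00 end RM5 → 0
Peak is 2, at Feb 13 07:15 (RM3, RM4).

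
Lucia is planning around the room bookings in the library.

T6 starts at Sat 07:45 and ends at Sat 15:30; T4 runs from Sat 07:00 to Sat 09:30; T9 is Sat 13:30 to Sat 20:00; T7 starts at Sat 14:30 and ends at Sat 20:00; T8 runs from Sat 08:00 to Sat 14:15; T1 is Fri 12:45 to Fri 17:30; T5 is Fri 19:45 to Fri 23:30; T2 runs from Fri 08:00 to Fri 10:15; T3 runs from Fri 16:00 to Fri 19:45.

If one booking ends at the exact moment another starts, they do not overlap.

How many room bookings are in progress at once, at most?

3

Sweep the timeline, counting +1 at each start and −1 at each end (ends before starts at a tie):
Fri 08:00 start T2 → 1
Fri 10:15 end T2 → 0
Fri 12:45 start T1 → 1
Fri 16:00 start T3 → 2
Fri 17:30 end T1 → 1
Fri 19:45 end T3 → 0
Fri 19:45 start T5 → 1
Fri 23:30 end T5 → 0
Sat 07:00 start T4 → 1
Sat 07:45 start T6 → 2
Sat 08:00 start T8 → 3
Sat 09:30 end T4 → 2
Sat 13:30 start T9 → 3
Sat 14:15 end T8 → 2
Sat 14:30 start T7 → 3
Sat 15:30 end T6 → 2
Sat 20:00 end T7 → 1
Sat 20:00 end T9 → 0
Peak is 3, at Sat 08:00 (T4, T6, T8).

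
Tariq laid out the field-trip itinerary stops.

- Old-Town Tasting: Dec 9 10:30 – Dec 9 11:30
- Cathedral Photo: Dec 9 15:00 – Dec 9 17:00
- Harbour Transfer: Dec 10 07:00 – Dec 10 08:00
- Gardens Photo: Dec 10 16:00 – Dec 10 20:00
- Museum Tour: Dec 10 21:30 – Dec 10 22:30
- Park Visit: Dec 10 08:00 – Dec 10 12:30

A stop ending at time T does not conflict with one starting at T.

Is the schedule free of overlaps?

Yes

Sorted by start: Old-Town Tasting, Cathedral Photo, Harbour Transfer, Park Visit, Gardens Photo, Museum Tour.
Cathedral Photo starts after Old-Town Tasting ends — done with Old-Town Tasting.
Harbour Transfer starts after Cathedral Photo ends — done with Cathedral Photo.
Park Visit starts exactly when Harbour Transfer ends (back-to-back, no overlap) — done with Harbour Transfer.
Gardens Photo starts after Park Visit ends — done with Park Visit.
Museum Tour starts after Gardens Photo ends.
Every pair is clear; the schedule has no overlaps.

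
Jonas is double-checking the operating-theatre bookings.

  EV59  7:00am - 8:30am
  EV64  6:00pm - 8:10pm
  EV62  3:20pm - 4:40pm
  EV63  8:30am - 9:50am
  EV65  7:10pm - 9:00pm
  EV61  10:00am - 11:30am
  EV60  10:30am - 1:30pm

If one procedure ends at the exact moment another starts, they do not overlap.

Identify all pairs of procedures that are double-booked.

EV60 & EV61, EV64 & EV65

Sorted by start: EV59, EV63, EV61, EV60, EV62, EV64, EV65.
EV63 starts exactly when EV59 ends (back-to-back, no overlap), so nothing later overlaps EV59 either.
EV61 starts after EV63 ends, so nothing later overlaps EV63 either.
EV60 starts before EV61 ends → EV61 and EV60 overlap.
EV62 starts after EV61 ends, so nothing later overlaps EV61 either.
EV62 starts after EV60 ends, so nothing later overlaps EV60 either.
EV64 starts after EV62 ends, so nothing later overlaps EV62 either.
EV65 starts before EV64 ends → EV64 and EV65 overlap.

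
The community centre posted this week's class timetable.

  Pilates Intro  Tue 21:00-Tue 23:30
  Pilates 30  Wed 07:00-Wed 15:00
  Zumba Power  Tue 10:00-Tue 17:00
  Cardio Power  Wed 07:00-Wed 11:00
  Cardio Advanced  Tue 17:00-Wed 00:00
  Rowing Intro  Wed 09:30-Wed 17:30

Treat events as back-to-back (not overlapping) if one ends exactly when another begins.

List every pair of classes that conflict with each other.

Sorted by start: Zumba Power, Cardio Advanced, Pilates Intro, Cardio Power, Pilates 30, Rowing Intro.
Cardio Advanced starts exactly when Zumba Power ends (back-to-back, no overlap) — done with Zumba Power.
Pilates Intro starts before Cardio Advanced ends → Cardio Advanced and Pilates Intro overlap.
Cardio Power starts after Cardio Advanced ends — done with Cardio Advanced.
Cardio Power starts after Pilates Intro ends — done with Pilates Intro.
Pilates 30 starts before Cardio Power ends → Cardio Power and Pilates 30 overlap.
Rowing Intro starts before Cardio Power ends → Cardio Power and Rowing Intro overlap.
Rowing Intro starts before Pilates 30 ends → Pilates 30 and Rowing Intro overlap.

Cardio Advanced & Pilates Intro, Cardio Power & Pilates 30, Cardio Power & Rowing Intro, Pilates 30 & Rowing Intro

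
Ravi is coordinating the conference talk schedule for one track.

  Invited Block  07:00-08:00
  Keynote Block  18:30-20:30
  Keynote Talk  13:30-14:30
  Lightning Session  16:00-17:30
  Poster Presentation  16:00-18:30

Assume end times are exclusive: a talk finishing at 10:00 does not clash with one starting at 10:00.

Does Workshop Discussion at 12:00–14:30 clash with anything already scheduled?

Invited Block: ends 08:00 at or before Workshop Discussion starts 12:00 → clear.
Keynote Talk: starts 13:30 before Workshop Discussion ends 14:30, and ends 14:30 after Workshop Discussion starts 12:00 → overlap.
Lightning Session: starts 16:00 at or after Workshop Discussion ends 14:30 → clear.
Poster Presentation: starts 16:00 at or after Workshop Discussion ends 14:30 → clear.
Keynote Block: starts 18:30 at or after Workshop Discussion ends 14:30 → clear.
Workshop Discussion overlaps Keynote Talk.

Yes — it overlaps Keynote Talk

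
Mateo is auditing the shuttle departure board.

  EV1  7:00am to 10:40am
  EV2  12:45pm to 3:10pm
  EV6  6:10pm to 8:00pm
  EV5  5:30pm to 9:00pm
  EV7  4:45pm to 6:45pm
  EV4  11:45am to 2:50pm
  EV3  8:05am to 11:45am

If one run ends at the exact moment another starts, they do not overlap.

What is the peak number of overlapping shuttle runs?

Sweep the timeline, counting +1 at each start and −1 at each end (ends before starts at a tie):
7:00am start EV1 → 1
8:05am start EV3 → 2
10:40am end EV1 → 1
11:45am end EV3 → 0
11:45am start EV4 → 1
12:45pm start EV2 → 2
2:50pm end EV4 → 1
3:10pm end EV2 → 0
4:45pm start EV7 → 1
5:30pm start EV5 → 2
6:10pm start EV6 → 3
6:45pm end EV7 → 2
8:00pm end EV6 → 1
9:00pm end EV5 → 0
Peak is 3, at 6:10pm (EV5, EV6, EV7).

3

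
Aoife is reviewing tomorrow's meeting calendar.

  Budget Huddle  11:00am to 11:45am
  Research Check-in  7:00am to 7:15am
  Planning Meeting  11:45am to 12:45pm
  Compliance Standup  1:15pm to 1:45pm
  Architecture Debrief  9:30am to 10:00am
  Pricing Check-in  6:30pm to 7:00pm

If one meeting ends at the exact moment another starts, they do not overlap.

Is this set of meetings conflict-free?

Sorted by start: Research Check-in, Architecture Debrief, Budget Huddle, Planning Meeting, Compliance Standup, Pricing Check-in.
Architecture Debrief starts after Research Check-in ends, so Research Check-in has no further overlaps.
Budget Huddle starts after Architecture Debrief ends, so Architecture Debrief has no further overlaps.
Planning Meeting starts exactly when Budget Huddle ends (back-to-back, no overlap), so Budget Huddle has no further overlaps.
Compliance Standup starts after Planning Meeting ends, so Planning Meeting has no further overlaps.
Pricing Check-in starts after Compliance Standup ends.
Every pair is clear; the schedule has no overlaps.

Yes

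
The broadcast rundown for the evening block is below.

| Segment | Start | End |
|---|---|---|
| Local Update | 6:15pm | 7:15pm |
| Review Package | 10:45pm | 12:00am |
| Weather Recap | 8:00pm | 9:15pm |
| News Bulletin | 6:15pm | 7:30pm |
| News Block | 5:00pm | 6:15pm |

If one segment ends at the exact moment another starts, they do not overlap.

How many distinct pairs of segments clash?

Check each pair: they overlap iff neither finishes before the other starts.
Sorted by start: News Block, News Bulletin, Local Update, Weather Recap, Review Package.
News Bulletin starts exactly when News Block ends (back-to-back, no overlap), so News Block has no further overlaps.
Local Update starts before News Bulletin ends → News Bulletin and Local Update overlap.
Weather Recap starts after News Bulletin ends, so News Bulletin has no further overlaps.
Weather Recap starts after Local Update ends, so Local Update has no further overlaps.
Review Package starts after Weather Recap ends.
Overlapping pairs: Local Update & News Bulletin — 1 in total.

1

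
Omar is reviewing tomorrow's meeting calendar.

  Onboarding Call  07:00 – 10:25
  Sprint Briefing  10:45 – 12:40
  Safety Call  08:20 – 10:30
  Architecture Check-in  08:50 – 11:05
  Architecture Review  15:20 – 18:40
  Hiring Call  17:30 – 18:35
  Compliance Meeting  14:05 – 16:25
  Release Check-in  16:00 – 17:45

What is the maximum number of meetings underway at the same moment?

Walk through starts and ends in time order (an end at T is processed before a start at T):
07:00 start Onboarding Call → 1
08:20 start Safety Call → 2
08:50 start Architecture Check-in → 3
10:25 end Onboarding Call → 2
10:30 end Safety Call → 1
10:45 start Sprint Briefing → 2
11:05 end Architecture Check-in → 1
12:40 end Sprint Briefing → 0
14:05 start Compliance Meeting → 1
15:20 start Architecture Review → 2
16:00 start Release Check-in → 3
16:25 end Compliance Meeting → 2
17:30 start Hiring Call → 3
17:45 end Release Check-in → 2
18:35 end Hiring Call → 1
18:40 end Architecture Review → 0
Peak is 3, at 08:50 (Architecture Check-in, Onboarding Call, Safety Call).

3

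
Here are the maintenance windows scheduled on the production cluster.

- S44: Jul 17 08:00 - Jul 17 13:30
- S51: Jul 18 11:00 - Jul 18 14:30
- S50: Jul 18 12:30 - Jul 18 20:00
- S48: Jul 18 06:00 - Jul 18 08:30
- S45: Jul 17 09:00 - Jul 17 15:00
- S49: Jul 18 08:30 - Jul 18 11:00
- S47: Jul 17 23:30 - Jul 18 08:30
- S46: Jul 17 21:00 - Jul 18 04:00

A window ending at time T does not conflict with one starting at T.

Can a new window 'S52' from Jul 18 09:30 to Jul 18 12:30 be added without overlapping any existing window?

No — it overlaps S49, S51

S44: ends Jul 17 13:30 at or before S52 starts Jul 18 09:30 → clear.
S45: ends Jul 17 15:00 at or before S52 starts Jul 18 09:30 → clear.
S46: ends Jul 18 04:00 at or before S52 starts Jul 18 09:30 → clear.
S47: ends Jul 18 08:30 at or before S52 starts Jul 18 09:30 → clear.
S48: ends Jul 18 08:30 at or before S52 starts Jul 18 09:30 → clear.
S49: starts Jul 18 08:30 before S52 ends Jul 18 12:30, and ends Jul 18 11:00 after S52 starts Jul 18 09:30 → overlap.
S51: starts Jul 18 11:00 before S52 ends Jul 18 12:30, and ends Jul 18 14:30 after S52 starts Jul 18 09:30 → overlap.
S50: starts Jul 18 12:30 at or after S52 ends Jul 18 12:30 → clear.
S52 overlaps S49, S51.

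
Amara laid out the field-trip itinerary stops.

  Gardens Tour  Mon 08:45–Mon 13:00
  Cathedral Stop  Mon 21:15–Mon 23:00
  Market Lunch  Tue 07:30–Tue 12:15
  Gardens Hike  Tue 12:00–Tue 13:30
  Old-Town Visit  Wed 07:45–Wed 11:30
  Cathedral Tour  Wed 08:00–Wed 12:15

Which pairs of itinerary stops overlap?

Sorted by start: Gardens Tour, Cathedral Stop, Market Lunch, Gardens Hike, Old-Town Visit, Cathedral Tour.
Cathedral Stop starts after Gardens Tour ends, so nothing later overlaps Gardens Tour either.
Market Lunch starts after Cathedral Stop ends, so nothing later overlaps Cathedral Stop either.
Gardens Hike starts before Market Lunch ends → Market Lunch and Gardens Hike overlap.
Old-Town Visit starts after Market Lunch ends, so nothing later overlaps Market Lunch either.
Old-Town Visit starts after Gardens Hike ends, so nothing later overlaps Gardens Hike either.
Cathedral Tour starts before Old-Town Visit ends → Old-Town Visit and Cathedral Tour overlap.

Cathedral Tour & Old-Town Visit, Gardens Hike & Market Lunch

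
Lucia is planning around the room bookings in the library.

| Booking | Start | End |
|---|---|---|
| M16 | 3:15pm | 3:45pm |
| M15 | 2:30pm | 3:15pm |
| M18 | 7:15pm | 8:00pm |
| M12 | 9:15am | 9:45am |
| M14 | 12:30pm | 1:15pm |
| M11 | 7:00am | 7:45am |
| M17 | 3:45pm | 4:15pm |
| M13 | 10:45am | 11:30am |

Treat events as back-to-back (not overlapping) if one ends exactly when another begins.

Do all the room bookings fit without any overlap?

Sorted by start: M11, M12, M13, M14, M15, M16, M17, M18.
M12 starts after M11 ends, so nothing later overlaps M11 either.
M13 starts after M12 ends, so nothing later overlaps M12 either.
M14 starts after M13 ends, so nothing later overlaps M13 either.
M15 starts after M14 ends, so nothing later overlaps M14 either.
M16 starts exactly when M15 ends (back-to-back, no overlap), so nothing later overlaps M15 either.
M17 starts exactly when M16 ends (back-to-back, no overlap), so nothing later overlaps M16 either.
M18 starts after M17 ends.
Every pair is clear; the schedule has no overlaps.

Yes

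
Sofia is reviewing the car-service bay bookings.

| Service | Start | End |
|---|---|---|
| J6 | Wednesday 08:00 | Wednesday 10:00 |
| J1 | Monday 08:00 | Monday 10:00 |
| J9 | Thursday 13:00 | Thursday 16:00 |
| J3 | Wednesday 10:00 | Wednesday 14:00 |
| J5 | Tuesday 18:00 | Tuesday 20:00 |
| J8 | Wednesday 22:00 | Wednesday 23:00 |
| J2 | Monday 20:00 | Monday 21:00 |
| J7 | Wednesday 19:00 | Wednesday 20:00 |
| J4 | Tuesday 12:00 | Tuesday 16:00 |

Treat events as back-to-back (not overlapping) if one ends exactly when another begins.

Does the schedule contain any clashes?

No

Sorted by start: J1, J2, J4, J5, J6, J3, J7, J8, J9.
J2 starts after J1 ends, so nothing later overlaps J1 either.
J4 starts after J2 ends, so nothing later overlaps J2 either.
J5 starts after J4 ends, so nothing later overlaps J4 either.
J6 starts after J5 ends, so nothing later overlaps J5 either.
J3 starts exactly when J6 ends (back-to-back, no overlap), so nothing later overlaps J6 either.
J7 starts after J3 ends, so nothing later overlaps J3 either.
J8 starts after J7 ends, so nothing later overlaps J7 either.
J9 starts after J8 ends.
Every pair is clear; the schedule has no overlaps.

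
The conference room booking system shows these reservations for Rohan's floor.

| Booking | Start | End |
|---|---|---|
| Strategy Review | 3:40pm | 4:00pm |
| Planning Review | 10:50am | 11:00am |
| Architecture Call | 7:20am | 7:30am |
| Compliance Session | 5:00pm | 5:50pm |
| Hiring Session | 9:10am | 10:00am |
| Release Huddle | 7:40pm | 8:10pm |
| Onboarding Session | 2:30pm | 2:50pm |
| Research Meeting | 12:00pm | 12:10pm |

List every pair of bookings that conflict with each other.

Sorted by start: Architecture Call, Hiring Session, Planning Review, Research Meeting, Onboarding Session, Strategy Review, Compliance Session, Release Huddle.
Hiring Session starts after Architecture Call ends, so Architecture Call has no further overlaps.
Planning Review starts after Hiring Session ends, so Hiring Session has no further overlaps.
Research Meeting starts after Planning Review ends, so Planning Review has no further overlaps.
Onboarding Session starts after Research Meeting ends, so Research Meeting has no further overlaps.
Strategy Review starts after Onboarding Session ends, so Onboarding Session has no further overlaps.
Compliance Session starts after Strategy Review ends, so Strategy Review has no further overlaps.
Release Huddle starts after Compliance Session ends.

no conflicts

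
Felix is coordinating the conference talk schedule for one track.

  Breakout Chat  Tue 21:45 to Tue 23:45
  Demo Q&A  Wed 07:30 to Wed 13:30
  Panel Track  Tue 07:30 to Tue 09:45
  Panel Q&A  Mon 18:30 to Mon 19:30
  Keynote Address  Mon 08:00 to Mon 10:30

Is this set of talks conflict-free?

Sorted by start: Keynote Address, Panel Q&A, Panel Track, Breakout Chat, Demo Q&A.
Panel Q&A starts after Keynote Address ends; Keynote Address is clear from here.
Panel Track starts after Panel Q&A ends; Panel Q&A is clear from here.
Breakout Chat starts after Panel Track ends; Panel Track is clear from here.
Demo Q&A starts after Breakout Chat ends.
Every pair is clear; the schedule has no overlaps.

Yes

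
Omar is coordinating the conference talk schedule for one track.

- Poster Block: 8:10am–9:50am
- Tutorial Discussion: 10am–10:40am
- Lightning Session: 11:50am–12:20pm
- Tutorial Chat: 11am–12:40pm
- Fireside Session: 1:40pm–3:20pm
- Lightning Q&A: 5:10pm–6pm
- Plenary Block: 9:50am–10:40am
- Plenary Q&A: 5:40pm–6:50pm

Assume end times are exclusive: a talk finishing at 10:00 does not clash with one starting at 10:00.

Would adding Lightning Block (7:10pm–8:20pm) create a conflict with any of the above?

No — it doesn't clash with anything

Poster Block: ends 9:50am at or before Lightning Block starts 7:10pm → clear.
Plenary Block: ends 10:40am at or before Lightning Block starts 7:10pm → clear.
Tutorial Discussion: ends 10:40am at or before Lightning Block starts 7:10pm → clear.
Tutorial Chat: ends 12:40pm at or before Lightning Block starts 7:10pm → clear.
Lightning Session: ends 12:20pm at or before Lightning Block starts 7:10pm → clear.
Fireside Session: ends 3:20pm at or before Lightning Block starts 7:10pm → clear.
Lightning Q&A: ends 6pm at or before Lightning Block starts 7:10pm → clear.
Plenary Q&A: ends 6:50pm at or before Lightning Block starts 7:10pm → clear.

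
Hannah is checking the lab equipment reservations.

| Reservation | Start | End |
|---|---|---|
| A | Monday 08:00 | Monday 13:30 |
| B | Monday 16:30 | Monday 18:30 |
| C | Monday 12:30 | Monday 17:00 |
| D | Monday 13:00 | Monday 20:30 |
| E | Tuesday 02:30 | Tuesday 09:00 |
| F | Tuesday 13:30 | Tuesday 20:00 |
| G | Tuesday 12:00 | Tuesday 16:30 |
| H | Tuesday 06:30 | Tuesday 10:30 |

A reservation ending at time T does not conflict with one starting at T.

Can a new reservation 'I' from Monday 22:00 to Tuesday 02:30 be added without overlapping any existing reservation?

A: ends Monday 13:30 at or before I starts Monday 22:00 → clear.
C: ends Monday 17:00 at or before I starts Monday 22:00 → clear.
D: ends Monday 20:30 at or before I starts Monday 22:00 → clear.
B: ends Monday 18:30 at or before I starts Monday 22:00 → clear.
E: starts Tuesday 02:30 at or after I ends Tuesday 02:30 → clear.
H: starts Tuesday 06:30 at or after I ends Tuesday 02:30 → clear.
G: starts Tuesday 12:00 at or after I ends Tuesday 02:30 → clear.
F: starts Tuesday 13:30 at or after I ends Tuesday 02:30 → clear.

Yes — the slot is free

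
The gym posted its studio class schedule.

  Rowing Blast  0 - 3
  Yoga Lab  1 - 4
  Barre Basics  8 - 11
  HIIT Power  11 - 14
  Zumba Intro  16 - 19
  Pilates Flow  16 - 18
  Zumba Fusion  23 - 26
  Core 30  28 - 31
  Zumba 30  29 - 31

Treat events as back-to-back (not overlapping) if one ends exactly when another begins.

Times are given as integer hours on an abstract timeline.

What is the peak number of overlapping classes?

2

Walk through starts and ends in time order (an end at T is processed before a start at T):
0 start Rowing Blast → 1
1 start Yoga Lab → 2
3 end Rowing Blast → 1
4 end Yoga Lab → 0
8 start Barre Basics → 1
11 end Barre Basics → 0
11 start HIIT Power → 1
14 end HIIT Power → 0
16 start Pilates Flow → 1
16 start Zumba Intro → 2
18 end Pilates Flow → 1
19 end Zumba Intro → 0
23 start Zumba Fusion → 1
26 end Zumba Fusion → 0
28 start Core 30 → 1
29 start Zumba 30 → 2
31 end Core 30 → 1
31 end Zumba 30 → 0
Peak is 2, at 1 (Rowing Blast, Yoga Lab).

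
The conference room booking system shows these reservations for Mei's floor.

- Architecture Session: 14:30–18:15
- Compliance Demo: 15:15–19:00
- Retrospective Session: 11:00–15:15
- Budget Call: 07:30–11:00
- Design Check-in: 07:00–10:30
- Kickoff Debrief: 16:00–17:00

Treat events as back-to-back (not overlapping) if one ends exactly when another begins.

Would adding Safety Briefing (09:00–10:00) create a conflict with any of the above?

Design Check-in: starts 07:00 before Safety Briefing ends 10:00, and ends 10:30 after Safety Briefing starts 09:00 → overlap.
Budget Call: starts 07:30 before Safety Briefing ends 10:00, and ends 11:00 after Safety Briefing starts 09:00 → overlap.
Retrospective Session: starts 11:00 at or after Safety Briefing ends 10:00 → clear.
Architecture Session: starts 14:30 at or after Safety Briefing ends 10:00 → clear.
Compliance Demo: starts 15:15 at or after Safety Briefing ends 10:00 → clear.
Kickoff Debrief: starts 16:00 at or after Safety Briefing ends 10:00 → clear.
Safety Briefing overlaps Budget Call, Design Check-in.

Yes — it overlaps Budget Call, Design Check-in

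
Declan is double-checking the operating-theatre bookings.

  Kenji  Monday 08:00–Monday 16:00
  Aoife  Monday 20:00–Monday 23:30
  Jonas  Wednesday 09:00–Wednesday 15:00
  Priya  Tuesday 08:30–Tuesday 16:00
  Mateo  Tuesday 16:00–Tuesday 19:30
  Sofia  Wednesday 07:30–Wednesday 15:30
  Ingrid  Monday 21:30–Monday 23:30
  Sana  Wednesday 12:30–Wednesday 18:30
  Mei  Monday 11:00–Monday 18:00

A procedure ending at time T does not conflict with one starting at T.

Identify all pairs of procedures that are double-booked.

Aoife & Ingrid, Jonas & Sana, Jonas & Sofia, Kenji & Mei, Sana & Sofia

Two intervals overlap when each starts before the other ends.
Sorted by start: Kenji, Mei, Aoife, Ingrid, Priya, Mateo, Sofia, Jonas, Sana.
Mei starts before Kenji ends → Kenji and Mei overlap.
Aoife starts after Kenji ends — done with Kenji.
Aoife starts after Mei ends — done with Mei.
Ingrid starts before Aoife ends → Aoife and Ingrid overlap.
Priya starts after Aoife ends — done with Aoife.
Priya starts after Ingrid ends — done with Ingrid.
Mateo starts exactly when Priya ends (back-to-back, no overlap) — done with Priya.
Sofia starts after Mateo ends — done with Mateo.
Jonas starts before Sofia ends → Sofia and Jonas overlap.
Sana starts before Sofia ends → Sofia and Sana overlap.
Sana starts before Jonas ends → Jonas and Sana overlap.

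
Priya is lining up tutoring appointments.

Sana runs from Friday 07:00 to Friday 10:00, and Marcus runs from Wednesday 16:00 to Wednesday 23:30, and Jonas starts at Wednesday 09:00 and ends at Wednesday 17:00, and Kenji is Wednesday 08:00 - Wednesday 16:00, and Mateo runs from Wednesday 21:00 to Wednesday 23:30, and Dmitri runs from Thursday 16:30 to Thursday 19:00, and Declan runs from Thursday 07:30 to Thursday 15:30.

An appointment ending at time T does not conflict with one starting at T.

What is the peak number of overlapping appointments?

Walk through starts and ends in time order (an end at T is processed before a start at T):
Wednesday 08:00 start Kenji → 1
Wednesday 09:00 start Jonas → 2
Wednesday 16:00 end Kenji → 1
Wednesday 16:00 start Marcus → 2
Wednesday 17:00 end Jonas → 1
Wednesday 21:00 start Mateo → 2
Wednesday 23:30 end Marcus → 1
Wednesday 23:30 end Mateo → 0
Thursday 07:30 start Declan → 1
Thursday 15:30 end Declan → 0
Thursday 16:30 start Dmitri → 1
Thursday 19:00 end Dmitri → 0
Friday 07:00 start Sana → 1
Friday 10:00 end Sana → 0
Peak is 2, at Wednesday 09:00 (Jonas, Kenji).

2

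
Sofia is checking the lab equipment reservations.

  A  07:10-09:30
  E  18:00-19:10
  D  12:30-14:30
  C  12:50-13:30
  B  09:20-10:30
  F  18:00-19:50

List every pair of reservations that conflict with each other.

Two intervals overlap when each starts before the other ends.
Sorted by start: A, B, D, C, E, F.
B starts before A ends → A and B overlap.
D starts after A ends; A is clear from here.
D starts after B ends; B is clear from here.
C starts before D ends → D and C overlap.
E starts after D ends; D is clear from here.
E starts after C ends; C is clear from here.
F starts before E ends → E and F overlap.

A & B, C & D, E & F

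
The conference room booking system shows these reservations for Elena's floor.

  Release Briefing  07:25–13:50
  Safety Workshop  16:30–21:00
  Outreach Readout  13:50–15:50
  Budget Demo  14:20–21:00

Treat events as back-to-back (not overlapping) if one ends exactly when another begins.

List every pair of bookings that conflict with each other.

Sorted by start: Release Briefing, Outreach Readout, Budget Demo, Safety Workshop.
Outreach Readout starts exactly when Release Briefing ends (back-to-back, no overlap); Release Briefing is clear from here.
Budget Demo starts before Outreach Readout ends → Outreach Readout and Budget Demo overlap.
Safety Workshop starts after Outreach Readout ends.
Safety Workshop starts before Budget Demo ends → Budget Demo and Safety Workshop overlap.

Budget Demo & Outreach Readout, Budget Demo & Safety Workshop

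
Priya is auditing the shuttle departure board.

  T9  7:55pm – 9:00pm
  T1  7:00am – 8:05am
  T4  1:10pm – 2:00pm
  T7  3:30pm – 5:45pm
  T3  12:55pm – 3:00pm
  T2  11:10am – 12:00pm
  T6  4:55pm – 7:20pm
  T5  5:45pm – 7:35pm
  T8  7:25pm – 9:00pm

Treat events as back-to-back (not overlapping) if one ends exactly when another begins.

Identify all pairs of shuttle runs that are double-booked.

Sorted by start: T1, T2, T3, T4, T7, T6, T5, T8, T9.
T2 starts after T1 ends — done with T1.
T3 starts after T2 ends — done with T2.
T4 starts before T3 ends → T3 and T4 overlap.
T7 starts after T3 ends — done with T3.
T7 starts after T4 ends — done with T4.
T6 starts before T7 ends → T7 and T6 overlap.
T5 starts exactly when T7 ends (back-to-back, no overlap) — done with T7.
T5 starts before T6 ends → T6 and T5 overlap.
T8 starts after T6 ends — done with T6.
T8 starts before T5 ends → T5 and T8 overlap.
T9 starts after T5 ends.
T9 starts before T8 ends → T8 and T9 overlap.

T3 & T4, T5 & T6, T5 & T8, T6 & T7, T8 & T9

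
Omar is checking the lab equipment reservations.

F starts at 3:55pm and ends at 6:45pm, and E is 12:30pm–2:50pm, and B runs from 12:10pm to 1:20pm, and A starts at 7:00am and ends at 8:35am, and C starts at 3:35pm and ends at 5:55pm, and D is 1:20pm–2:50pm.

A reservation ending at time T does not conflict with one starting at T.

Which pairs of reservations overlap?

B & E, C & F, D & E

Two intervals overlap when each starts before the other ends.
Sorted by start: A, B, E, D, C, F.
B starts after A ends, so A has no further overlaps.
E starts before B ends → B and E overlap.
D starts exactly when B ends (back-to-back, no overlap), so B has no further overlaps.
D starts before E ends → E and D overlap.
C starts after E ends, so E has no further overlaps.
C starts after D ends, so D has no further overlaps.
F starts before C ends → C and F overlap.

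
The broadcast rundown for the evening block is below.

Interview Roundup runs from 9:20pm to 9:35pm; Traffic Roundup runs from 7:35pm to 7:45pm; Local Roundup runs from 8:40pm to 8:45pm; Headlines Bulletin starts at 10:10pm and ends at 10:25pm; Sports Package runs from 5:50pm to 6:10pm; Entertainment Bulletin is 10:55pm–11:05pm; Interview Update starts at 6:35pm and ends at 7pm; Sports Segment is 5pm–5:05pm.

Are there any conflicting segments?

No

Sorted by start: Sports Segment, Sports Package, Interview Update, Traffic Roundup, Local Roundup, Interview Roundup, Headlines Bulletin, Entertainment Bulletin.
Sports Package starts after Sports Segment ends, so nothing later overlaps Sports Segment either.
Interview Update starts after Sports Package ends, so nothing later overlaps Sports Package either.
Traffic Roundup starts after Interview Update ends, so nothing later overlaps Interview Update either.
Local Roundup starts after Traffic Roundup ends, so nothing later overlaps Traffic Roundup either.
Interview Roundup starts after Local Roundup ends, so nothing later overlaps Local Roundup either.
Headlines Bulletin starts after Interview Roundup ends, so nothing later overlaps Interview Roundup either.
Entertainment Bulletin starts after Headlines Bulletin ends.
Every pair is clear; the schedule has no overlaps.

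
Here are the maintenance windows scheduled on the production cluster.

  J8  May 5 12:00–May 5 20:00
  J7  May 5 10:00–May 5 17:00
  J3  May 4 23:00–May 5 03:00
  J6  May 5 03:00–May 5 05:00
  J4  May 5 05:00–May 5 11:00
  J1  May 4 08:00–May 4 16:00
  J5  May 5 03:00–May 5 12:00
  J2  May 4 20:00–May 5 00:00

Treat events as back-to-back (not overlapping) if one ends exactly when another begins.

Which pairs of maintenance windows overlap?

J2 & J3, J4 & J5, J4 & J7, J5 & J6, J5 & J7, J7 & J8

Check each pair: they overlap iff neither finishes before the other starts.
Sorted by start: J1, J2, J3, J5, J6, J4, J7, J8.
J2 starts after J1 ends, so J1 has no further overlaps.
J3 starts before J2 ends → J2 and J3 overlap.
J5 starts after J2 ends, so J2 has no further overlaps.
J5 starts exactly when J3 ends (back-to-back, no overlap), so J3 has no further overlaps.
J6 starts before J5 ends → J5 and J6 overlap.
J4 starts before J5 ends → J5 and J4 overlap.
J7 starts before J5 ends → J5 and J7 overlap.
J8 starts exactly when J5 ends (back-to-back, no overlap).
J4 starts exactly when J6 ends (back-to-back, no overlap), so J6 has no further overlaps.
J7 starts before J4 ends → J4 and J7 overlap.
J8 starts after J4 ends.
J8 starts before J7 ends → J7 and J8 overlap.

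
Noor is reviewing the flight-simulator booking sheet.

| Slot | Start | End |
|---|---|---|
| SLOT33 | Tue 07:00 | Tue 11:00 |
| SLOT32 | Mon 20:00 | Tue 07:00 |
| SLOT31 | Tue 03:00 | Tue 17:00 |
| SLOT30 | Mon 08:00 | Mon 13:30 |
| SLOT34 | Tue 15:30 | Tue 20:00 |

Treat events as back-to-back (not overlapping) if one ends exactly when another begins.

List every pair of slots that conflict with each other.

Sorted by start: SLOT30, SLOT32, SLOT31, SLOT33, SLOT34.
SLOT32 starts after SLOT30 ends, so SLOT30 has no further overlaps.
SLOT31 starts before SLOT32 ends → SLOT32 and SLOT31 overlap.
SLOT33 starts exactly when SLOT32 ends (back-to-back, no overlap), so SLOT32 has no further overlaps.
SLOT33 starts before SLOT31 ends → SLOT31 and SLOT33 overlap.
SLOT34 starts before SLOT31 ends → SLOT31 and SLOT34 overlap.
SLOT34 starts after SLOT33 ends.

SLOT31 & SLOT32, SLOT31 & SLOT33, SLOT31 & SLOT34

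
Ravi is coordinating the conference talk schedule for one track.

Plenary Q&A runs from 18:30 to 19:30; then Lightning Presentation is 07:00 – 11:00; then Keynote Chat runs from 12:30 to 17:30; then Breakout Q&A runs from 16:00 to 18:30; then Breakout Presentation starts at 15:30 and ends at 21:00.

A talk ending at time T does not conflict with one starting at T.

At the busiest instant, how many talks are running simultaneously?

Sweep the timeline, counting +1 at each start and −1 at each end (ends before starts at a tie):
07:00 start Lightning Presentation → 1
11:00 end Lightning Presentation → 0
12:30 start Keynote Chat → 1
15:30 start Breakout Presentation → 2
16:00 start Breakout Q&A → 3
17:30 end Keynote Chat → 2
18:30 end Breakout Q&A → 1
18:30 start Plenary Q&A → 2
19:30 end Plenary Q&A → 1
21:00 end Breakout Presentation → 0
Peak is 3, at 16:00 (Breakout Presentation, Breakout Q&A, Keynote Chat).

3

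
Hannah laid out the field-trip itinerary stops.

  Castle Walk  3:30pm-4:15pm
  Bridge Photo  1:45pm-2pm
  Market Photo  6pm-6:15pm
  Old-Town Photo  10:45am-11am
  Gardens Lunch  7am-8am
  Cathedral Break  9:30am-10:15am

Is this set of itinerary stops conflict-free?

Two intervals overlap when each starts before the other ends.
Sorted by start: Gardens Lunch, Cathedral Break, Old-Town Photo, Bridge Photo, Castle Walk, Market Photo.
Cathedral Break starts after Gardens Lunch ends, so nothing later overlaps Gardens Lunch either.
Old-Town Photo starts after Cathedral Break ends, so nothing later overlaps Cathedral Break either.
Bridge Photo starts after Old-Town Photo ends, so nothing later overlaps Old-Town Photo either.
Castle Walk starts after Bridge Photo ends, so nothing later overlaps Bridge Photo either.
Market Photo starts after Castle Walk ends.
Every pair is clear; the schedule has no overlaps.

Yes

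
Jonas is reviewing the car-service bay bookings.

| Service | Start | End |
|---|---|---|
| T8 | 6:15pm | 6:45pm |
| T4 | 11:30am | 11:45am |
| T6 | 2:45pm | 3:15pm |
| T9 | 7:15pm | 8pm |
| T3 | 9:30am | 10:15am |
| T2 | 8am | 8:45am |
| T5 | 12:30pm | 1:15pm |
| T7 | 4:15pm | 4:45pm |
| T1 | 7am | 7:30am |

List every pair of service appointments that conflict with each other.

no conflicts

Sorted by start: T1, T2, T3, T4, T5, T6, T7, T8, T9.
T2 starts after T1 ends, so T1 has no further overlaps.
T3 starts after T2 ends, so T2 has no further overlaps.
T4 starts after T3 ends, so T3 has no further overlaps.
T5 starts after T4 ends, so T4 has no further overlaps.
T6 starts after T5 ends, so T5 has no further overlaps.
T7 starts after T6 ends, so T6 has no further overlaps.
T8 starts after T7 ends, so T7 has no further overlaps.
T9 starts after T8 ends.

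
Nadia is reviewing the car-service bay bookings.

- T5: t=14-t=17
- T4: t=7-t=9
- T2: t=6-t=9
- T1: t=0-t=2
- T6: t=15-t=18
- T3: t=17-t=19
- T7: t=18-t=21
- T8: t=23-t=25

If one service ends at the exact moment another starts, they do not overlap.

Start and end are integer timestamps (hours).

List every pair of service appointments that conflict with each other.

T2 & T4, T3 & T6, T3 & T7, T5 & T6

Check each pair: they overlap iff neither finishes before the other starts.
Sorted by start: T1, T2, T4, T5, T6, T3, T7, T8.
T2 starts after T1 ends, so T1 has no further overlaps.
T4 starts before T2 ends → T2 and T4 overlap.
T5 starts after T2 ends, so T2 has no further overlaps.
T5 starts after T4 ends, so T4 has no further overlaps.
T6 starts before T5 ends → T5 and T6 overlap.
T3 starts exactly when T5 ends (back-to-back, no overlap), so T5 has no further overlaps.
T3 starts before T6 ends → T6 and T3 overlap.
T7 starts exactly when T6 ends (back-to-back, no overlap), so T6 has no further overlaps.
T7 starts before T3 ends → T3 and T7 overlap.
T8 starts after T3 ends.
T8 starts after T7 ends.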